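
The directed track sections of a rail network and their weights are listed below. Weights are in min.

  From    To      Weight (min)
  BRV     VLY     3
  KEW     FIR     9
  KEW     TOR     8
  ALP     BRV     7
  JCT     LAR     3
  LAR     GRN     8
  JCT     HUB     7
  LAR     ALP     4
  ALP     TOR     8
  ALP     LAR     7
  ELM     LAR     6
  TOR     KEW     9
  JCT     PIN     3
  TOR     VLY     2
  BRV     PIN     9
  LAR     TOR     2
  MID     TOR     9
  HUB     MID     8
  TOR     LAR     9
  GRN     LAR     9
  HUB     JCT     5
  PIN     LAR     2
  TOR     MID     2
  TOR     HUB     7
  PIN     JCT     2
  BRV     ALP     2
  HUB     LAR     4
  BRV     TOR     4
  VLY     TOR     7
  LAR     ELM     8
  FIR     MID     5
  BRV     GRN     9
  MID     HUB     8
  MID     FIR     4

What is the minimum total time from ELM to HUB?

15 min

Enumerating some paths:
ELM → LAR → TOR → HUB: 6+2+7 = 15
ELM → LAR → TOR → MID → HUB: 6+2+2+8 = 18
ELM → LAR → ALP → TOR → HUB: 6+4+8+7 = 25
Cheapest is ELM → LAR → TOR → HUB at 15 min.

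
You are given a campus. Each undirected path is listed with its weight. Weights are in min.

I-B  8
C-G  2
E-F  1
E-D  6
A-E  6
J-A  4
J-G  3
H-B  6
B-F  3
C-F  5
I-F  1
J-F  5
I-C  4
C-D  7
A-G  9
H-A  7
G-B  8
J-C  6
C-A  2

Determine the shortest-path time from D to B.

10 min

Compare a few routes:
D–C–I–F–B: 7+4+1+3 = 15
D–E–F–B: 6+1+3 = 10
D–C–F–B: 7+5+3 = 15
The minimum is 10 min via D–E–F–B.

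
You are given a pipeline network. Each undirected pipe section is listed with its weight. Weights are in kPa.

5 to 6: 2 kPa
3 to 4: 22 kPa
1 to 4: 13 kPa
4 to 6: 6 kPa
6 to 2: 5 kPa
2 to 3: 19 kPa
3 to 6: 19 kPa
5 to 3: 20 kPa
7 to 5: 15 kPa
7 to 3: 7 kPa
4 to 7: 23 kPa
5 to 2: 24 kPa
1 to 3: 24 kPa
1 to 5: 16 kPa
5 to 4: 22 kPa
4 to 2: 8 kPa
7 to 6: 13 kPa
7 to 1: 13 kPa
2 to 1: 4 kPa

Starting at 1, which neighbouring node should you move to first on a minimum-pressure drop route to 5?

Candidate routes:
1 → 5: 16 = 16
1 → 2 → 6 → 5: 4+5+2 = 11
1 → 2 → 4 → 6 → 5: 4+8+6+2 = 20
Cheapest is 1 → 2 → 6 → 5 at 11 kPa.
So from 1 the first move is to 2.

2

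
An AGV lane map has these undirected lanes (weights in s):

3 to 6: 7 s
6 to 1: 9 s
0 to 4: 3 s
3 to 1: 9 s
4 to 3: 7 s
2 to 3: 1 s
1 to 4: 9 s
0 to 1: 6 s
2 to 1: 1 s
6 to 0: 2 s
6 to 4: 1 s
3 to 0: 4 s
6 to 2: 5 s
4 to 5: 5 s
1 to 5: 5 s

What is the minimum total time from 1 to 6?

6 s

Compare a few routes:
1 → 2 → 6: 1+5 = 6
1 → 2 → 3 → 0 → 6: 1+1+4+2 = 8
1 → 2 → 3 → 6: 1+1+7 = 9
1 → 0 → 6: 6+2 = 8
The minimum is 6 s via 1 → 2 → 6.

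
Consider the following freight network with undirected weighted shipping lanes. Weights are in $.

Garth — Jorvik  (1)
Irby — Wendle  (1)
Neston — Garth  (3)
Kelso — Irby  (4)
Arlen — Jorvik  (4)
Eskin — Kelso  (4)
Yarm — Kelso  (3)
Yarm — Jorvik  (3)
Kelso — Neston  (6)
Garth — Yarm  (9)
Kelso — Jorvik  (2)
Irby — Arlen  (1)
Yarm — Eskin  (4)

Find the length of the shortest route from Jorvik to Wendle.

Shortest distances from Jorvik:
Jorvik: 0
Garth: 1  (via Jorvik)
Kelso: 2  (via Jorvik)
Yarm: 3  (via Jorvik)
Neston: 4  (via Garth)
Arlen: 4  (via Jorvik)
Irby: 5  (via Arlen)
Wendle: 6  (via Irby)
Shortest route: Jorvik–Arlen–Irby–Wendle = $6.

$6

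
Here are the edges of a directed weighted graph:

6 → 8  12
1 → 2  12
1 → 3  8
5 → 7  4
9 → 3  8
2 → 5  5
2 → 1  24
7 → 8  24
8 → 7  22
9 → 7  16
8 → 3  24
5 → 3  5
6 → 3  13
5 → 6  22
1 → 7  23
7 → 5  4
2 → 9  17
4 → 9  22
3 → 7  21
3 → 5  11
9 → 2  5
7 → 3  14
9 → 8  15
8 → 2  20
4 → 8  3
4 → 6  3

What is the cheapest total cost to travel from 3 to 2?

59

Settle nodes by increasing distance from 3:
3: 0
5: 11  (via 3)
7: 15  (via 5)
6: 33  (via 5)
8: 39  (via 7)
2: 59  (via 8)
Shortest route: 3 → 5 → 7 → 8 → 2 = 59.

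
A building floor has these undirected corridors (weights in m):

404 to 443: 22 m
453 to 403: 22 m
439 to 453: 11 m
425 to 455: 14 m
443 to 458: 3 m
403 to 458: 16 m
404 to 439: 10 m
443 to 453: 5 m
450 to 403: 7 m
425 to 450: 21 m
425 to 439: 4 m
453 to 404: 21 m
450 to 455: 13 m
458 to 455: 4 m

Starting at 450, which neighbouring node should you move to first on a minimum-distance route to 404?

Enumerating some paths:
450–425–439–404: 21+4+10 = 35
450–455–425–439–404: 13+14+4+10 = 41
Cheapest is 450–425–439–404 at 35 m.
So from 450 the first move is to 425.

425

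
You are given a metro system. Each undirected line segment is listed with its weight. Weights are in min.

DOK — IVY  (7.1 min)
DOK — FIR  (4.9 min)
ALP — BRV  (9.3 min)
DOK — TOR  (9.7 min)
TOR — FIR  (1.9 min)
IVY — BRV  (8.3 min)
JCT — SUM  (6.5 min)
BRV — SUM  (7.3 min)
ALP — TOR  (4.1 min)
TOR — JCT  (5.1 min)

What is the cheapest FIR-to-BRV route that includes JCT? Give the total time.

Best FIR to JCT: FIR → TOR → JCT costing 7
Shortest JCT→BRV: JCT → SUM → BRV = 13.8
Total via JCT: 7 + 13.8 = 20.8 min.

20.8 min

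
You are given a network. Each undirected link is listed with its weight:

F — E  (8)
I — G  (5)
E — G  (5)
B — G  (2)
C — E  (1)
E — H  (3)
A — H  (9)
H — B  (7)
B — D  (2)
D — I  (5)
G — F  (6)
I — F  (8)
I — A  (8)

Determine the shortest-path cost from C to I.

Running Dijkstra from C:
C: 0
E: 1  (via C)
H: 4  (via E)
G: 6  (via E)
B: 8  (via G)
F: 9  (via E)
D: 10  (via B)
I: 11  (via G)
Shortest route: C–E–G–I = 11.

11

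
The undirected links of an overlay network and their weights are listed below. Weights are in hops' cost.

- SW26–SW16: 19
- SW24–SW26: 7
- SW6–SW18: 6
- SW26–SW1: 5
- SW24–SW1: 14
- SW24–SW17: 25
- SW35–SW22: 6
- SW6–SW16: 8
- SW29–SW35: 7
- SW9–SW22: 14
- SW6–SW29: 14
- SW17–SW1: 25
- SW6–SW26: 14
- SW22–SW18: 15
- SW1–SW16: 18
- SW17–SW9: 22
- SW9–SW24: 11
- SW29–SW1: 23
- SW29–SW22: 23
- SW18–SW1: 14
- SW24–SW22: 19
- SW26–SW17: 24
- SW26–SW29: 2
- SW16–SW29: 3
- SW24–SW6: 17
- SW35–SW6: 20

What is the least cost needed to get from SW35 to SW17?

33 hops' cost

Candidate routes:
SW35 → SW29 → SW26 → SW1 → SW17: 7+2+5+25 = 39
SW35 → SW29 → SW26 → SW17: 7+2+24 = 33
Cheapest is SW35 → SW29 → SW26 → SW17 at 33 hops' cost.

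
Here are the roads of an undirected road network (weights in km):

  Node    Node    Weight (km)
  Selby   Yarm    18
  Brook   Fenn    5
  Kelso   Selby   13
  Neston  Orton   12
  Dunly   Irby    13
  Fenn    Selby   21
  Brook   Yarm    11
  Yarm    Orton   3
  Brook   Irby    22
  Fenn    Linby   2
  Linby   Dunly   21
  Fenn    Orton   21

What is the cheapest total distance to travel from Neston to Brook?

Candidate routes:
Neston - Orton - Yarm - Brook: 12+3+11 = 26
Neston - Orton - Fenn - Brook: 12+21+5 = 38
Cheapest is Neston - Orton - Yarm - Brook at 26 km.

26 km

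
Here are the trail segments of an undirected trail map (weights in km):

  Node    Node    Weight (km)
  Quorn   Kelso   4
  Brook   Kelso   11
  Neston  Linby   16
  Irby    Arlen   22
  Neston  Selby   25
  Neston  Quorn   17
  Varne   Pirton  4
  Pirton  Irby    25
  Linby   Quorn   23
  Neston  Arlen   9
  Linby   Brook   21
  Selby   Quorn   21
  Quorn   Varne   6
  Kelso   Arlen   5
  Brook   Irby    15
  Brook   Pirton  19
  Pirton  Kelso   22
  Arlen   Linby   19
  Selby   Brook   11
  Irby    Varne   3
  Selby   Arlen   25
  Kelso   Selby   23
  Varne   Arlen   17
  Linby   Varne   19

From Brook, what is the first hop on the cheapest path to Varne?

Candidate routes:
Brook - Pirton - Varne: 19+4 = 23
Brook - Kelso - Quorn - Varne: 11+4+6 = 21
Brook - Irby - Varne: 15+3 = 18
Brook - Kelso - Arlen - Varne: 11+5+17 = 33
Cheapest is Brook - Irby - Varne at 18 km.
So from Brook the first move is to Irby.

Irby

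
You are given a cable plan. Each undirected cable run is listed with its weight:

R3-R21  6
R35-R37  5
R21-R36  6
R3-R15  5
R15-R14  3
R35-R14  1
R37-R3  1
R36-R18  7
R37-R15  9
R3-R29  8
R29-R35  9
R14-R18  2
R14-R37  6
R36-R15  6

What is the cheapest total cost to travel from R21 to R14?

Shortest distances from R21:
R21: 0
R36: 6  (via R21)
R3: 6  (via R21)
R37: 7  (via R3)
R15: 11  (via R3)
R35: 12  (via R37)
R18: 13  (via R36)
R14: 13  (via R37)
Shortest route: R21–R3–R37–R14 = 13.

13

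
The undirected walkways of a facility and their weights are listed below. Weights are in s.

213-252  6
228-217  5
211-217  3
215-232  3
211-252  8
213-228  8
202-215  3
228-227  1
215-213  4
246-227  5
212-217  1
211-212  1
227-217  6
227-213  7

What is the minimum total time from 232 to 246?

Candidate routes:
232 → 215 → 213 → 252 → 211 → 212 → 217 → 227 → 246: 3+4+6+8+1+1+6+5 = 34
232 → 215 → 213 → 227 → 246: 3+4+7+5 = 19
232 → 215 → 213 → 228 → 227 → 246: 3+4+8+1+5 = 21
232 → 215 → 213 → 228 → 217 → 227 → 246: 3+4+8+5+6+5 = 31
The minimum is 19 s via 232 → 215 → 213 → 227 → 246.

19 s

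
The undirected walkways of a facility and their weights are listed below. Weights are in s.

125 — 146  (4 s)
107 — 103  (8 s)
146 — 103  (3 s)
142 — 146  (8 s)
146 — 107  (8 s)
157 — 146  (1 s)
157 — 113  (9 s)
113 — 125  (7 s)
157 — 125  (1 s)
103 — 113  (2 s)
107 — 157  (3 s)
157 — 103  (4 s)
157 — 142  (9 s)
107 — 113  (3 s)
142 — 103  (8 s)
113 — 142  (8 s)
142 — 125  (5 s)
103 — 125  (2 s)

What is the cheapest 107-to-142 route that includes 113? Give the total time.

11 s

Best 107 to 113: 107 → 113 costing 3
Shortest 113→142: 113 → 142 = 8
Total via 113: 3 + 8 = 11 s.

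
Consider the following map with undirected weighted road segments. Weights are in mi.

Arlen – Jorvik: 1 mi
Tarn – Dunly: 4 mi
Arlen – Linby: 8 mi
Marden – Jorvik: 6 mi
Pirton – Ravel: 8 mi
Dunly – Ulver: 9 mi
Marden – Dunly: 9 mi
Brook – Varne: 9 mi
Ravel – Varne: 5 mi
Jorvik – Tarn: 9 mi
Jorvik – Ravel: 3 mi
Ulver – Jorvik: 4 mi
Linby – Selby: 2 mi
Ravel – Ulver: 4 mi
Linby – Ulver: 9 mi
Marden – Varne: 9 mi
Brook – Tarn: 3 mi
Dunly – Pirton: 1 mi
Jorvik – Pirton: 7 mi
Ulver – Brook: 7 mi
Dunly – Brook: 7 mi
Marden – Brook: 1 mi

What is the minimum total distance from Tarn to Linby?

18 mi

Settle nodes by increasing distance from Tarn:
Tarn: 0
Brook: 3  (via Tarn)
Marden: 4  (via Brook)
Dunly: 4  (via Tarn)
Pirton: 5  (via Dunly)
Jorvik: 9  (via Tarn)
Ulver: 10  (via Brook)
Arlen: 10  (via Jorvik)
Ravel: 12  (via Jorvik)
Varne: 12  (via Brook)
Linby: 18  (via Arlen)
Shortest route: Tarn → Jorvik → Arlen → Linby = 18 mi.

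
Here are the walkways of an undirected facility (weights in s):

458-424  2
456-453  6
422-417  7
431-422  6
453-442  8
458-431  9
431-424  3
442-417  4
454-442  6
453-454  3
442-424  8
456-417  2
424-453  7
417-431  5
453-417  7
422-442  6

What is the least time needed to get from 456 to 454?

Shortest distances from 456:
456: 0
417: 2  (via 456)
442: 6  (via 417)
453: 6  (via 456)
431: 7  (via 417)
454: 9  (via 453)
Shortest route: 456–453–454 = 9 s.

9 s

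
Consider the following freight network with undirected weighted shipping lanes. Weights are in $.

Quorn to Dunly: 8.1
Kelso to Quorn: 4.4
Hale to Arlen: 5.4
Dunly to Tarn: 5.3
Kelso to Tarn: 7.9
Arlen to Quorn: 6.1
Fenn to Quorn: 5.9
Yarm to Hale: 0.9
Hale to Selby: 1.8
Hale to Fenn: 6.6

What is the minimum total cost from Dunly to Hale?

Settle nodes by increasing distance from Dunly:
Dunly: 0
Tarn: 5.3  (via Dunly)
Quorn: 8.1  (via Dunly)
Kelso: 12.5  (via Quorn)
Fenn: 14  (via Quorn)
Arlen: 14.2  (via Quorn)
Hale: 19.6  (via Arlen)
Shortest route: Dunly–Quorn–Arlen–Hale = $19.6.

$19.6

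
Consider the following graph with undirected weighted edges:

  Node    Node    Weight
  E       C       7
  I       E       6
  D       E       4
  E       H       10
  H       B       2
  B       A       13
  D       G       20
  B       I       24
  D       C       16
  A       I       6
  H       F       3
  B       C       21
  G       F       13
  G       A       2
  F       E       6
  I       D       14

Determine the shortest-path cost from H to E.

Compare a few routes:
H → E: 10 = 10
H → F → E: 3+6 = 9
The minimum is 9 via H → F → E.

9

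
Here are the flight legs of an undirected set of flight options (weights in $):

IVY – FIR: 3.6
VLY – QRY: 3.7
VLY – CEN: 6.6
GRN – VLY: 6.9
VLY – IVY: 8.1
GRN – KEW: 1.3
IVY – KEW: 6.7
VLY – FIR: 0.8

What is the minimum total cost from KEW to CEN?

Compare a few routes:
KEW - GRN - VLY - CEN: 1.3+6.9+6.6 = 14.8
KEW - IVY - FIR - VLY - CEN: 6.7+3.6+0.8+6.6 = 17.7
The minimum is $14.8 via KEW - GRN - VLY - CEN.

$14.8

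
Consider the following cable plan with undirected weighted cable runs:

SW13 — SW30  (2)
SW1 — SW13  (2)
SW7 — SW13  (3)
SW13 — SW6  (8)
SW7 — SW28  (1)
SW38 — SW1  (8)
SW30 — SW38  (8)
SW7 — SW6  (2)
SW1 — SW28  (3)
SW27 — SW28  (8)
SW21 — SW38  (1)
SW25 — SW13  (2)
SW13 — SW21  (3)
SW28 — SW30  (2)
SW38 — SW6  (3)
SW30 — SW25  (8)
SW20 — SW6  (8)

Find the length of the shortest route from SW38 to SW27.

14

Candidate routes:
SW38 - SW6 - SW7 - SW28 - SW27: 3+2+1+8 = 14
SW38 - SW21 - SW13 - SW30 - SW28 - SW27: 1+3+2+2+8 = 16
SW38 - SW21 - SW13 - SW7 - SW28 - SW27: 1+3+3+1+8 = 16
Cheapest is SW38 - SW6 - SW7 - SW28 - SW27 at 14.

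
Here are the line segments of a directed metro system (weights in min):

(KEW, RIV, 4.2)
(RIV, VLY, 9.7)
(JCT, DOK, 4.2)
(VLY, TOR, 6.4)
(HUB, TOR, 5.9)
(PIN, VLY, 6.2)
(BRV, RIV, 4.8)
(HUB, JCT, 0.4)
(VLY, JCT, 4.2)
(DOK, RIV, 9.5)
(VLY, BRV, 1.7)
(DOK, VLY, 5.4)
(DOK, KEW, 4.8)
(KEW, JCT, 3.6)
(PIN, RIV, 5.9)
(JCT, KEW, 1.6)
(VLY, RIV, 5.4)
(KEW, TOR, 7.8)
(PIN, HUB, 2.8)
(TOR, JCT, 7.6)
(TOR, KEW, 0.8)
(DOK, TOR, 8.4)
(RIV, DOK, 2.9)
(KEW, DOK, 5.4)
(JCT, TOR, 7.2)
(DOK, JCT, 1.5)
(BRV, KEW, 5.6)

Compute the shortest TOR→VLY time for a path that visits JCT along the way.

Shortest TOR→JCT: TOR → KEW → JCT = 4.4
Shortest JCT→VLY: JCT → DOK → VLY = 9.6
Total via JCT: 4.4 + 9.6 = 14 min.

14 min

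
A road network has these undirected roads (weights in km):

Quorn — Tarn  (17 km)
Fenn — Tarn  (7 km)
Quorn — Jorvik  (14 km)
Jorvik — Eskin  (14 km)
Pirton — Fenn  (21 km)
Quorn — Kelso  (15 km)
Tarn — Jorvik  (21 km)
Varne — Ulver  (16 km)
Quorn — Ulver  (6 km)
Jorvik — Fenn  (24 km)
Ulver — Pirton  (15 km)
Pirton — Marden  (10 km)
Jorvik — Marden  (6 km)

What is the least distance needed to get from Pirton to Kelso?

Running Dijkstra from Pirton:
Pirton: 0
Marden: 10  (via Pirton)
Ulver: 15  (via Pirton)
Jorvik: 16  (via Marden)
Fenn: 21  (via Pirton)
Quorn: 21  (via Ulver)
Tarn: 28  (via Fenn)
Eskin: 30  (via Jorvik)
Varne: 31  (via Ulver)
Kelso: 36  (via Quorn)
Shortest route: Pirton → Ulver → Quorn → Kelso = 36 km.

36 km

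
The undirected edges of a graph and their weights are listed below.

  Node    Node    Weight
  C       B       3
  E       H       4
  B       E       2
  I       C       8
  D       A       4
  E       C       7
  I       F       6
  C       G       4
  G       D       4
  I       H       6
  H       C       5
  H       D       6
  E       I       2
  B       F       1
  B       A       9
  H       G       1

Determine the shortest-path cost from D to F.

Shortest distances from D:
D: 0
A: 4  (via D)
G: 4  (via D)
H: 5  (via G)
C: 8  (via G)
E: 9  (via H)
B: 11  (via C)
I: 11  (via H)
F: 12  (via B)
Shortest route: D → G → C → B → F = 12.

12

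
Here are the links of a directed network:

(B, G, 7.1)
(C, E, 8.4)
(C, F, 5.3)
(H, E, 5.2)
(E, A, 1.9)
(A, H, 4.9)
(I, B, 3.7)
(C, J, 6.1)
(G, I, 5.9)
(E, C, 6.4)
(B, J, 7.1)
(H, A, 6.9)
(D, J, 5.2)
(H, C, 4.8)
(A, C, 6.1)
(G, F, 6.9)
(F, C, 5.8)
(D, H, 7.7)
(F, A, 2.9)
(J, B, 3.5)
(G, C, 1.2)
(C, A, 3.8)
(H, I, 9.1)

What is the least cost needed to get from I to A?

Candidate routes:
I - B - G - C - F - A: 3.7+7.1+1.2+5.3+2.9 = 20.2
I - B - G - C - A: 3.7+7.1+1.2+3.8 = 15.8
Cheapest is I - B - G - C - A at 15.8.

15.8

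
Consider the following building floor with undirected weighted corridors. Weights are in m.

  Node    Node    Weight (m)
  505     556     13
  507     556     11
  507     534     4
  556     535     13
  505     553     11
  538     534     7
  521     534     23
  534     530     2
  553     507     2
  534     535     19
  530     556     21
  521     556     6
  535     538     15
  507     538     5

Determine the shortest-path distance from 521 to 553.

Candidate routes:
521 → 556 → 505 → 553: 6+13+11 = 30
521 → 534 → 507 → 553: 23+4+2 = 29
521 → 556 → 530 → 534 → 507 → 553: 6+21+2+4+2 = 35
521 → 556 → 507 → 553: 6+11+2 = 19
The minimum is 19 m via 521 → 556 → 507 → 553.

19 m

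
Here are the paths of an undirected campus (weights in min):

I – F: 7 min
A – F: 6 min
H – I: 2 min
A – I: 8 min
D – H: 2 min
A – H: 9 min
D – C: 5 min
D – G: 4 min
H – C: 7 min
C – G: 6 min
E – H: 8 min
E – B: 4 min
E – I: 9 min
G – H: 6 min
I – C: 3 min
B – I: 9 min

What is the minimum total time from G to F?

15 min

Candidate routes:
G → H → I → F: 6+2+7 = 15
G → C → I → F: 6+3+7 = 16
G → D → C → I → F: 4+5+3+7 = 19
The minimum is 15 min via G → H → I → F.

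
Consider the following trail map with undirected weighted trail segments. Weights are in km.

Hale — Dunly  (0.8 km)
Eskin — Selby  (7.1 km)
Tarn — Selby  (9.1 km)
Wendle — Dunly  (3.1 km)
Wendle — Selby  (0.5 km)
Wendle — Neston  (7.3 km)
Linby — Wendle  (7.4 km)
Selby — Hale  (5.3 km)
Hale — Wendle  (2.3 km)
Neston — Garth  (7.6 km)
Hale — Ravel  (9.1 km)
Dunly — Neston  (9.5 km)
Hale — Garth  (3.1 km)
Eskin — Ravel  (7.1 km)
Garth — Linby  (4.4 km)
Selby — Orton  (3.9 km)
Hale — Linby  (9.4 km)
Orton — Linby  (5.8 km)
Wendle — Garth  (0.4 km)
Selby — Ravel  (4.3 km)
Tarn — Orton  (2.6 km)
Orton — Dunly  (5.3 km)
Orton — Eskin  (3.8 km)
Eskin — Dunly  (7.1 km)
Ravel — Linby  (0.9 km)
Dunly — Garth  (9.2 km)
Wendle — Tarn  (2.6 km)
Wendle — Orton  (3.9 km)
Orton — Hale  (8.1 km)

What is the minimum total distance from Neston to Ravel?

12.1 km

Shortest distances from Neston:
Neston: 0
Wendle: 7.3  (via Neston)
Garth: 7.6  (via Neston)
Selby: 7.8  (via Wendle)
Dunly: 9.5  (via Neston)
Hale: 9.6  (via Wendle)
Tarn: 9.9  (via Wendle)
Orton: 11.2  (via Wendle)
Linby: 12  (via Garth)
Ravel: 12.1  (via Selby)
Shortest route: Neston–Wendle–Selby–Ravel = 12.1 km.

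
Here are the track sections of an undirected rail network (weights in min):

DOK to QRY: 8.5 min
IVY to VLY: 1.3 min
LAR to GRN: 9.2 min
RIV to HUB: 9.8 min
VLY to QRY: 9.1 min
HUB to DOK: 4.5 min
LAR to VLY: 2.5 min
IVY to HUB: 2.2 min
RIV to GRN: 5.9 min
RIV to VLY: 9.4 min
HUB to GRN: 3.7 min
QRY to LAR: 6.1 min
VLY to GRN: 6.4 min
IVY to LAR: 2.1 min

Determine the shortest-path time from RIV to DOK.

14.1 min

Candidate routes:
RIV–HUB–DOK: 9.8+4.5 = 14.3
RIV–GRN–HUB–DOK: 5.9+3.7+4.5 = 14.1
The minimum is 14.1 min via RIV–GRN–HUB–DOK.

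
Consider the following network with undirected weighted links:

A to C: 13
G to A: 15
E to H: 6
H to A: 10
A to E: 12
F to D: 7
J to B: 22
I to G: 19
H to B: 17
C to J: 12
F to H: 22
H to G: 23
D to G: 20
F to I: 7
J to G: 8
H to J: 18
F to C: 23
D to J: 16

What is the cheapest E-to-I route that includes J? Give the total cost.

51

Best E to J: E–H–J costing 24
Best J to I: J–G–I costing 27
Total via J: 24 + 27 = 51.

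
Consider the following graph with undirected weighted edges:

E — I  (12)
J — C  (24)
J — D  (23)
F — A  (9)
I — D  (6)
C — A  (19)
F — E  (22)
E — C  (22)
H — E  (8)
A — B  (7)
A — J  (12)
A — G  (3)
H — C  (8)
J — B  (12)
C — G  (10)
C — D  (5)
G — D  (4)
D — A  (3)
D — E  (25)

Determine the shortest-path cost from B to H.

23

Enumerating some paths:
B → A → D → C → H: 7+3+5+8 = 23
B → A → G → C → H: 7+3+10+8 = 28
B → A → G → D → C → H: 7+3+4+5+8 = 27
B → A → D → G → C → H: 7+3+4+10+8 = 32
The minimum is 23 via B → A → D → C → H.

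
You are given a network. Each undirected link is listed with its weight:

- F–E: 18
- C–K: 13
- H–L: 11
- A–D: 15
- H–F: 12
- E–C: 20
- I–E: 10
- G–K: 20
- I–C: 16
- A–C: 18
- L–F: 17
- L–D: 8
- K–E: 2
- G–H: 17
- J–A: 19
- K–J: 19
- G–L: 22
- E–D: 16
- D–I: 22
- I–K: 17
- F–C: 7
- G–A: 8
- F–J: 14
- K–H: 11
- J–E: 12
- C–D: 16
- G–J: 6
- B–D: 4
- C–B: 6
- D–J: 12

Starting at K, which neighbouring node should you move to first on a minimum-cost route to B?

Compare a few routes:
K–E–J–D–B: 2+12+12+4 = 30
K–C–B: 13+6 = 19
K–E–D–B: 2+16+4 = 22
K–E–C–B: 2+20+6 = 28
The minimum is 19 via K–C–B.
So from K the first move is to C.

C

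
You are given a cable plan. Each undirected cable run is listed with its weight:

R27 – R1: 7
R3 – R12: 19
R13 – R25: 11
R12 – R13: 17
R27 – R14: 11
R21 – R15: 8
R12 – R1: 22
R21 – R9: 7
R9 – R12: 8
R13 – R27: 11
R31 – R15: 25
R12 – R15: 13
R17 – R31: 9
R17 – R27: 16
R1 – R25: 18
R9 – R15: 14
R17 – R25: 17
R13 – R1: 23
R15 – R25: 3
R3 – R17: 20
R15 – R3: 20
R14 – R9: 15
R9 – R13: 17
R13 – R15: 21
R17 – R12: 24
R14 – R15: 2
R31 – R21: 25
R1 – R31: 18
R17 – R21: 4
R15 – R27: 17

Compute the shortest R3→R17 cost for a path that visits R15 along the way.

Best R3 to R15: R3 → R15 costing 20
Shortest R15→R17: R15 → R21 → R17 = 12
Total via R15: 20 + 12 = 32.

32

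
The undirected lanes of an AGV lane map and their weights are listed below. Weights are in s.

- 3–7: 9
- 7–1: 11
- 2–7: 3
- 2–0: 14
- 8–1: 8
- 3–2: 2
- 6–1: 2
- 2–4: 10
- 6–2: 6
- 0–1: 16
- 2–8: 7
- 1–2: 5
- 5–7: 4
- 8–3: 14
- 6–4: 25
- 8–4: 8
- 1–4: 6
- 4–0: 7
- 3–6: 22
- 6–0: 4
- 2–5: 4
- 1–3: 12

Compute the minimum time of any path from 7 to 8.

Compare a few routes:
7 → 5 → 2 → 8: 4+4+7 = 15
7 → 2 → 8: 3+7 = 10
7 → 2 → 1 → 8: 3+5+8 = 16
The minimum is 10 s via 7 → 2 → 8.

10 s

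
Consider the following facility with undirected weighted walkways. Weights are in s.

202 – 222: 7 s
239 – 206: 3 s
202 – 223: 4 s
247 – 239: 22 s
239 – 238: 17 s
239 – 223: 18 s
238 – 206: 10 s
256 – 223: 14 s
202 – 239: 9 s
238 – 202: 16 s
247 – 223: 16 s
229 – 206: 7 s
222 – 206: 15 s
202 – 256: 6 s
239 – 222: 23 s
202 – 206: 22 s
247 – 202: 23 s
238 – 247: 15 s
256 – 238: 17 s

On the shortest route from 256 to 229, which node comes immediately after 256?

Enumerating some paths:
256 - 202 - 239 - 206 - 229: 6+9+3+7 = 25
256 - 238 - 206 - 229: 17+10+7 = 34
The minimum is 25 s via 256 - 202 - 239 - 206 - 229.
So from 256 the first move is to 202.

202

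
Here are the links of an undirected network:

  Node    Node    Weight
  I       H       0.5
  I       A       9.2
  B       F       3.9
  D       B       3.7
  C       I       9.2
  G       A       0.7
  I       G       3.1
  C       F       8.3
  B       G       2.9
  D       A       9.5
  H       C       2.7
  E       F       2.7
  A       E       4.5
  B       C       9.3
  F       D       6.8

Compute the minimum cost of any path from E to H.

Candidate routes:
E - A - G - I - H: 4.5+0.7+3.1+0.5 = 8.8
E - F - B - G - I - H: 2.7+3.9+2.9+3.1+0.5 = 13.1
Cheapest is E - A - G - I - H at 8.8.

8.8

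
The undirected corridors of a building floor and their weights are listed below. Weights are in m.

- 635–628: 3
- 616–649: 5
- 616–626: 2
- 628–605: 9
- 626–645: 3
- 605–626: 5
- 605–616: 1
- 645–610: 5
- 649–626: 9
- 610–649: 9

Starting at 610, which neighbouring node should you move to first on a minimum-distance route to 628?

645

Compare a few routes:
610 - 645 - 626 - 605 - 628: 5+3+5+9 = 22
610 - 649 - 616 - 605 - 628: 9+5+1+9 = 24
610 - 645 - 626 - 616 - 605 - 628: 5+3+2+1+9 = 20
Cheapest is 610 - 645 - 626 - 616 - 605 - 628 at 20 m.
So from 610 the first move is to 645.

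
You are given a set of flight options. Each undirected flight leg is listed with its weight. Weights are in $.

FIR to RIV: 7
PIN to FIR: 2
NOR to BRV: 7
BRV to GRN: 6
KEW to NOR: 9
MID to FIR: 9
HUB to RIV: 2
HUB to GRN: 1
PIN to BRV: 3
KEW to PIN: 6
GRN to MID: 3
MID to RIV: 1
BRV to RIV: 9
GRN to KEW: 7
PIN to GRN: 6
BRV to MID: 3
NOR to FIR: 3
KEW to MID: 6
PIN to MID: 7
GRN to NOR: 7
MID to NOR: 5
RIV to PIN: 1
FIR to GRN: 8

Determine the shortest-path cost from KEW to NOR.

Shortest distances from KEW:
KEW: 0
MID: 6  (via KEW)
PIN: 6  (via KEW)
GRN: 7  (via KEW)
RIV: 7  (via MID)
FIR: 8  (via PIN)
HUB: 8  (via GRN)
NOR: 9  (via KEW)
Shortest route: KEW → NOR = $9.

$9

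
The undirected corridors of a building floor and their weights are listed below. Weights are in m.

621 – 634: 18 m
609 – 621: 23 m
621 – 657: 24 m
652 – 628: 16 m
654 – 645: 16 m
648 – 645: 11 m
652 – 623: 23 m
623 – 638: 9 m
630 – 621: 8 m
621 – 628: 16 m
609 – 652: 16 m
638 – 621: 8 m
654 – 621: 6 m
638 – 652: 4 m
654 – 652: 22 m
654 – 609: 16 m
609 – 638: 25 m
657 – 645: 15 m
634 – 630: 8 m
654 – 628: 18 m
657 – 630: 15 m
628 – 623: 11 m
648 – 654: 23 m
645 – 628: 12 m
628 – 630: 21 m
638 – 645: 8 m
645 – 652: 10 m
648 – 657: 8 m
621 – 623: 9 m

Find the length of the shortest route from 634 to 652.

Compare a few routes:
634 - 630 - 621 - 638 - 652: 8+8+8+4 = 28
634 - 621 - 638 - 652: 18+8+4 = 30
The minimum is 28 m via 634 - 630 - 621 - 638 - 652.

28 m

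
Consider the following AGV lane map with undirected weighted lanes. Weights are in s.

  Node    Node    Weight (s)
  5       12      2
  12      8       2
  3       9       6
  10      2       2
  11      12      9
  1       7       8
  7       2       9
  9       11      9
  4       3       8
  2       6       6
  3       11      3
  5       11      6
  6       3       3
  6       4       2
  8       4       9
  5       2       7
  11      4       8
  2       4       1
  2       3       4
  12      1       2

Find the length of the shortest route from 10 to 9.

Enumerating some paths:
10–2–3–9: 2+4+6 = 12
10–2–4–3–9: 2+1+8+6 = 17
10–2–4–6–3–9: 2+1+2+3+6 = 14
The minimum is 12 s via 10–2–3–9.

12 s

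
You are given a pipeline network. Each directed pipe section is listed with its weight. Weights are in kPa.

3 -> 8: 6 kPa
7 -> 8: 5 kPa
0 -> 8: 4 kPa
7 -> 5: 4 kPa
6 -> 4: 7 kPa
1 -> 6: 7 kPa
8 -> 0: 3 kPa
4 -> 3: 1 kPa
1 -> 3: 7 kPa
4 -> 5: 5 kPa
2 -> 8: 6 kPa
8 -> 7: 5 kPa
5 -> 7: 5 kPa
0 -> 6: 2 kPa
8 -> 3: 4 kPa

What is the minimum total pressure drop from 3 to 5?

Running Dijkstra from 3:
3: 0
8: 6  (via 3)
0: 9  (via 8)
6: 11  (via 0)
7: 11  (via 8)
5: 15  (via 7)
Shortest route: 3 → 8 → 7 → 5 = 15 kPa.

15 kPa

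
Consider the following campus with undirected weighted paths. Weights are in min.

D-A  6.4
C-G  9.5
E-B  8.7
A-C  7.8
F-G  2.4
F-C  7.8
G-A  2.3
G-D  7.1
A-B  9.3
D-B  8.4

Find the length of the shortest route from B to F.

14 min

Enumerating some paths:
B → D → A → G → F: 8.4+6.4+2.3+2.4 = 19.5
B → A → G → F: 9.3+2.3+2.4 = 14
B → D → G → F: 8.4+7.1+2.4 = 17.9
The minimum is 14 min via B → A → G → F.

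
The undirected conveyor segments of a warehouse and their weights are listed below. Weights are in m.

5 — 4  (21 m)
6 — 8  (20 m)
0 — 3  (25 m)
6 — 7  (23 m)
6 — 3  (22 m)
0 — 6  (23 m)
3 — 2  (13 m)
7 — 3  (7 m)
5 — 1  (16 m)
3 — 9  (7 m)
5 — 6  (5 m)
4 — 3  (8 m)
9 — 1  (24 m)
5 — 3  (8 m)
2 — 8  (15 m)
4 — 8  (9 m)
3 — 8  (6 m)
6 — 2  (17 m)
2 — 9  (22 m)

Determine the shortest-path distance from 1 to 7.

Shortest distances from 1:
1: 0
5: 16  (via 1)
6: 21  (via 5)
3: 24  (via 5)
9: 24  (via 1)
8: 30  (via 3)
7: 31  (via 3)
Shortest route: 1 → 5 → 3 → 7 = 31 m.

31 m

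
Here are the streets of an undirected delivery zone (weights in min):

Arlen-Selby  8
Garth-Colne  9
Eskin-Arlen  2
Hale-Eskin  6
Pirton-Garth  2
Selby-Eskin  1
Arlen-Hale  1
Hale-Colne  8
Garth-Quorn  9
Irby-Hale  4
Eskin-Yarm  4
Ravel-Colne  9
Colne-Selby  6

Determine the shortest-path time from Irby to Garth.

21 min

Enumerating some paths:
Irby–Hale–Colne–Garth: 4+8+9 = 21
Irby–Hale–Arlen–Selby–Colne–Garth: 4+1+8+6+9 = 28
Irby–Hale–Arlen–Eskin–Selby–Colne–Garth: 4+1+2+1+6+9 = 23
Irby–Hale–Eskin–Selby–Colne–Garth: 4+6+1+6+9 = 26
The minimum is 21 min via Irby–Hale–Colne–Garth.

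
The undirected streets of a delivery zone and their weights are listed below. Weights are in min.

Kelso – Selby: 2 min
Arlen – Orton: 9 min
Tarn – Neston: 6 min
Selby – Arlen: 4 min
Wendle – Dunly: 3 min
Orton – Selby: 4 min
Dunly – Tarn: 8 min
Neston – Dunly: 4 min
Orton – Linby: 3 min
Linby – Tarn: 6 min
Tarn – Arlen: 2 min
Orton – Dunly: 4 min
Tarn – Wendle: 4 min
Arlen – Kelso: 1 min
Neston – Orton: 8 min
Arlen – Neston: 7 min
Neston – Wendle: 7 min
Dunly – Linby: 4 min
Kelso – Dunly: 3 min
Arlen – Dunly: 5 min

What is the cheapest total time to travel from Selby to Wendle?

Compare a few routes:
Selby–Orton–Dunly–Wendle: 4+4+3 = 11
Selby–Kelso–Arlen–Tarn–Wendle: 2+1+2+4 = 9
Selby–Arlen–Tarn–Wendle: 4+2+4 = 10
Selby–Kelso–Dunly–Wendle: 2+3+3 = 8
The minimum is 8 min via Selby–Kelso–Dunly–Wendle.

8 min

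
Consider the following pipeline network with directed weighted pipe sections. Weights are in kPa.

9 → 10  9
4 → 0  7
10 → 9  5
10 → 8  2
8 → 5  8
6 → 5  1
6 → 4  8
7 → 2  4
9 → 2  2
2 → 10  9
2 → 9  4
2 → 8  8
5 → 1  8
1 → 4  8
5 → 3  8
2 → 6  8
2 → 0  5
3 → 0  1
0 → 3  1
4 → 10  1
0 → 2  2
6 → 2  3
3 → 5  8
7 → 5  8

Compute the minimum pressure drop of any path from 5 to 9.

15 kPa

Shortest distances from 5:
5: 0
1: 8  (via 5)
3: 8  (via 5)
0: 9  (via 3)
2: 11  (via 0)
9: 15  (via 2)
Shortest route: 5–3–0–2–9 = 15 kPa.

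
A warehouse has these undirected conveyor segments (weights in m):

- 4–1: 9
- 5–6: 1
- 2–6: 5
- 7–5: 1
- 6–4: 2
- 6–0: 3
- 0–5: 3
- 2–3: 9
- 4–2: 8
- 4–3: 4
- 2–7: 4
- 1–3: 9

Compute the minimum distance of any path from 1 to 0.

14 m

Settle nodes by increasing distance from 1:
1: 0
3: 9  (via 1)
4: 9  (via 1)
6: 11  (via 4)
5: 12  (via 6)
7: 13  (via 5)
0: 14  (via 6)
Shortest route: 1–4–6–0 = 14 m.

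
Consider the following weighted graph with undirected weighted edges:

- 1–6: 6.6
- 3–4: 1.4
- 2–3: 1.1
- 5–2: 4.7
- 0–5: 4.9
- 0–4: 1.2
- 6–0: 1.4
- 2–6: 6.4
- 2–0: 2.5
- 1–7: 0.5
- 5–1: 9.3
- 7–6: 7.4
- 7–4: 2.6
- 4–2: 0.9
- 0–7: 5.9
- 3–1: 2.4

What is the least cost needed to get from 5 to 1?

8.2

Running Dijkstra from 5:
5: 0
2: 4.7  (via 5)
0: 4.9  (via 5)
4: 5.6  (via 2)
3: 5.8  (via 2)
6: 6.3  (via 0)
1: 8.2  (via 3)
Shortest route: 5 → 2 → 3 → 1 = 8.2.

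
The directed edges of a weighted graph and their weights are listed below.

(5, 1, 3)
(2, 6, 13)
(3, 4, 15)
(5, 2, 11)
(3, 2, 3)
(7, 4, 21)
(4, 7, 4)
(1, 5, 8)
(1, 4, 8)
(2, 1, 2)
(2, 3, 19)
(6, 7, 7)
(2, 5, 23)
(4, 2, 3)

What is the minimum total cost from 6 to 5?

41

Enumerating some paths:
6–7–4–2–1–5: 7+21+3+2+8 = 41
6–7–4–2–5: 7+21+3+23 = 54
Cheapest is 6–7–4–2–1–5 at 41.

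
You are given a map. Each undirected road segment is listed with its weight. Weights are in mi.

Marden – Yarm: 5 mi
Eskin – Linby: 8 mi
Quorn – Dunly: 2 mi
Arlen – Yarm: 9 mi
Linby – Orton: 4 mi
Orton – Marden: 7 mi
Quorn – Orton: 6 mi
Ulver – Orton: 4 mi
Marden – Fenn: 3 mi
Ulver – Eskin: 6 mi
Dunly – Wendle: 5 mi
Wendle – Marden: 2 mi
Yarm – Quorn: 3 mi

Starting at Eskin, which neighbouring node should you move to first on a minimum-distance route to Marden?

Enumerating some paths:
Eskin → Ulver → Orton → Marden: 6+4+7 = 17
Eskin → Linby → Orton → Marden: 8+4+7 = 19
Cheapest is Eskin → Ulver → Orton → Marden at 17 mi.
So from Eskin the first move is to Ulver.

Ulver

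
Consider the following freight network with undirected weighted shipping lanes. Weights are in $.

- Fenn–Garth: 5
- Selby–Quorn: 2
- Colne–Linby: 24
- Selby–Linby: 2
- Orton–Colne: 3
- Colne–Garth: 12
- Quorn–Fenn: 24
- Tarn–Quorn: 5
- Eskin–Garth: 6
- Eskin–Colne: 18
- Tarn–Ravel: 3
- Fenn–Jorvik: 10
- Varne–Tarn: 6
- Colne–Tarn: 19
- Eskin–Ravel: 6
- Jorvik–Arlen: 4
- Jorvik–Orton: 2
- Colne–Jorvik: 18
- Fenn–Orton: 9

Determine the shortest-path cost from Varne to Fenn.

Candidate routes:
Varne–Tarn–Quorn–Fenn: 6+5+24 = 35
Varne–Tarn–Ravel–Eskin–Garth–Fenn: 6+3+6+6+5 = 26
The minimum is $26 via Varne–Tarn–Ravel–Eskin–Garth–Fenn.

$26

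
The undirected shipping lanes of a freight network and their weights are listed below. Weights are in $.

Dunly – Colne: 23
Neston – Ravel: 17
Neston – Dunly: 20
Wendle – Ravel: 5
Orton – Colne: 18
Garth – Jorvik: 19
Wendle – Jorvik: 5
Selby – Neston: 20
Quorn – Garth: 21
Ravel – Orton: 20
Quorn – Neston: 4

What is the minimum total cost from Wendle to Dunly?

$42

Candidate routes:
Wendle → Ravel → Orton → Colne → Dunly: 5+20+18+23 = 66
Wendle → Jorvik → Garth → Quorn → Neston → Dunly: 5+19+21+4+20 = 69
Wendle → Ravel → Neston → Dunly: 5+17+20 = 42
The minimum is $42 via Wendle → Ravel → Neston → Dunly.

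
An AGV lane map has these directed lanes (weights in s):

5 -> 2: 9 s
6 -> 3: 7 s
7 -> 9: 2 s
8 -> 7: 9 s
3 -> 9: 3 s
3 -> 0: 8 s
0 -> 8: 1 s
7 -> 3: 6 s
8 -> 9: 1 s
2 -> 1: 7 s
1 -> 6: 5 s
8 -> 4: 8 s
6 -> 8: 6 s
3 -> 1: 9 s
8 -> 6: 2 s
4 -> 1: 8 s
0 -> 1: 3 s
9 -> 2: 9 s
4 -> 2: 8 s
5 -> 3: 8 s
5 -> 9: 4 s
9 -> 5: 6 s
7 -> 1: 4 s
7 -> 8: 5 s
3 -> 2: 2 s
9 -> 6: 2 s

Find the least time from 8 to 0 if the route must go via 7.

Best 8 to 7: 8–7 costing 9
Best 7 to 0: 7–3–0 costing 14
Total via 7: 9 + 14 = 23 s.

23 s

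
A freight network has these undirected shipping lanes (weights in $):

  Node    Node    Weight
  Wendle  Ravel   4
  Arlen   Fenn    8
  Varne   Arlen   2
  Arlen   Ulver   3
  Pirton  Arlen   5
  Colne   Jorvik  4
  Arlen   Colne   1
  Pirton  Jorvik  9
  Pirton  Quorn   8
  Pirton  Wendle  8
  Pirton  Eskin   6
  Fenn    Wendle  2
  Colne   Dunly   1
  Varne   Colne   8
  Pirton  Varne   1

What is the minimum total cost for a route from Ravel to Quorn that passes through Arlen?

Shortest Ravel→Arlen: Ravel–Wendle–Fenn–Arlen = 14
Best Arlen to Quorn: Arlen–Varne–Pirton–Quorn costing 11
Total via Arlen: 14 + 11 = $25.

$25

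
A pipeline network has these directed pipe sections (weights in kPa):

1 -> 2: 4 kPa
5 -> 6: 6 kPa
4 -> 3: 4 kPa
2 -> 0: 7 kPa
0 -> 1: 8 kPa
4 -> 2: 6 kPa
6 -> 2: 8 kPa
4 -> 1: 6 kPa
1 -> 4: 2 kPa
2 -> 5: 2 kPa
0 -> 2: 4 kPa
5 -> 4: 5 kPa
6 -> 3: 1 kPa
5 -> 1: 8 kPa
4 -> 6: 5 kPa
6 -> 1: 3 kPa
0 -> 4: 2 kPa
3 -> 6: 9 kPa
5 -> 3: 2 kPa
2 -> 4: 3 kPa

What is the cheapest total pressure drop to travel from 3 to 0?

Shortest distances from 3:
3: 0
6: 9  (via 3)
1: 12  (via 6)
4: 14  (via 1)
2: 16  (via 1)
5: 18  (via 2)
0: 23  (via 2)
Shortest route: 3 → 6 → 1 → 2 → 0 = 23 kPa.

23 kPa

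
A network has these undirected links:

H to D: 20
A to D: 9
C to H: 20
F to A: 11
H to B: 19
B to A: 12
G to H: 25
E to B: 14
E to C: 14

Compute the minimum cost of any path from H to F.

Shortest distances from H:
H: 0
B: 19  (via H)
C: 20  (via H)
D: 20  (via H)
G: 25  (via H)
A: 29  (via D)
E: 33  (via B)
F: 40  (via A)
Shortest route: H–D–A–F = 40.

40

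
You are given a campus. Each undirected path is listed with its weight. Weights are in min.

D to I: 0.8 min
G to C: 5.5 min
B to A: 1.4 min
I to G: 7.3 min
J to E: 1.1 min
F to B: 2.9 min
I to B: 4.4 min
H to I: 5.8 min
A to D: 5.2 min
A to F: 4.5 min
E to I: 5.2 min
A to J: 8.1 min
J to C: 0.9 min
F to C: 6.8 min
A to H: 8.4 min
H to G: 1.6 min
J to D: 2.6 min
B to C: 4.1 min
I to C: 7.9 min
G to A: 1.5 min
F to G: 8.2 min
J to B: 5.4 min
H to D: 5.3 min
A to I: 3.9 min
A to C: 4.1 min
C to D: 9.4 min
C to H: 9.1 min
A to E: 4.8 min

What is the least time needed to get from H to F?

7.4 min

Candidate routes:
H–G–A–B–F: 1.6+1.5+1.4+2.9 = 7.4
H–G–A–F: 1.6+1.5+4.5 = 7.6
H–G–F: 1.6+8.2 = 9.8
The minimum is 7.4 min via H–G–A–B–F.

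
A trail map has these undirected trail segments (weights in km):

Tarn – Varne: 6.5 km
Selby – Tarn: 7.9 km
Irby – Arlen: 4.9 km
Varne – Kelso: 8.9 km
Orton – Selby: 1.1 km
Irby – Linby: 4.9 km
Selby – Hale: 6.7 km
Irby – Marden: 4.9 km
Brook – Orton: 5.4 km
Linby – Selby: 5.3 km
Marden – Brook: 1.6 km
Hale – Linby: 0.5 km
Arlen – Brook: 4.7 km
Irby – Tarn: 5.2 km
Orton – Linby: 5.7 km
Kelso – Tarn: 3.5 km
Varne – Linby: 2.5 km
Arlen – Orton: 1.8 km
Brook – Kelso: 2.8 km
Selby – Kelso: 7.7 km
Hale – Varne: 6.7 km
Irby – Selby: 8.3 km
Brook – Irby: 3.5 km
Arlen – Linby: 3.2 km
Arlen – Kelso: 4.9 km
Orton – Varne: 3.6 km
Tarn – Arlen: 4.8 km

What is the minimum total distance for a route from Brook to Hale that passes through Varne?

Shortest Brook→Varne: Brook → Orton → Varne = 9
Shortest Varne→Hale: Varne → Linby → Hale = 3
Total via Varne: 9 + 3 = 12 km.

12 km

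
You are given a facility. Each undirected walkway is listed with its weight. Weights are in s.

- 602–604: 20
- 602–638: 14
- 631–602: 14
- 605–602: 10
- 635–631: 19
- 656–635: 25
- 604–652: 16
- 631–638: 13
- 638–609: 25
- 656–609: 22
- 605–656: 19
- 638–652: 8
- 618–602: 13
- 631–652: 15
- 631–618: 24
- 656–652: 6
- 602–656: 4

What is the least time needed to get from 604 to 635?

47 s

Compare a few routes:
604–602–656–635: 20+4+25 = 49
604–652–631–635: 16+15+19 = 50
604–652–656–635: 16+6+25 = 47
Cheapest is 604–652–656–635 at 47 s.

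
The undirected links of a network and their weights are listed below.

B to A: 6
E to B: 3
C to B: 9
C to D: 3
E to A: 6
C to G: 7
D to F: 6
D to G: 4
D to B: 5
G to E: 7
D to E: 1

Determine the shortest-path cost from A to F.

Settle nodes by increasing distance from A:
A: 0
B: 6  (via A)
E: 6  (via A)
D: 7  (via E)
C: 10  (via D)
G: 11  (via D)
F: 13  (via D)
Shortest route: A–E–D–F = 13.

13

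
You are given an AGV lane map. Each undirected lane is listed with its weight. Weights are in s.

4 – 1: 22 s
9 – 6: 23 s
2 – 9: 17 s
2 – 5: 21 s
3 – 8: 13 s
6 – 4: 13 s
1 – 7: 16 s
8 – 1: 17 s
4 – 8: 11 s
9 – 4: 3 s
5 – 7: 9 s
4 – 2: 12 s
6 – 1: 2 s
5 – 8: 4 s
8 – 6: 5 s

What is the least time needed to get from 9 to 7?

27 s

Running Dijkstra from 9:
9: 0
4: 3  (via 9)
8: 14  (via 4)
2: 15  (via 4)
6: 16  (via 4)
1: 18  (via 6)
5: 18  (via 8)
3: 27  (via 8)
7: 27  (via 5)
Shortest route: 9–4–8–5–7 = 27 s.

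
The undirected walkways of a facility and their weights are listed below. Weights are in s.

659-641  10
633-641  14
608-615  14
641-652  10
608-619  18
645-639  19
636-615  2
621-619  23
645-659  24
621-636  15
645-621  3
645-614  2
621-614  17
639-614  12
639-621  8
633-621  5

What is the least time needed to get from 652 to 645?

32 s

Enumerating some paths:
652 - 641 - 659 - 645: 10+10+24 = 44
652 - 641 - 633 - 621 - 614 - 645: 10+14+5+17+2 = 48
652 - 641 - 633 - 621 - 645: 10+14+5+3 = 32
The minimum is 32 s via 652 - 641 - 633 - 621 - 645.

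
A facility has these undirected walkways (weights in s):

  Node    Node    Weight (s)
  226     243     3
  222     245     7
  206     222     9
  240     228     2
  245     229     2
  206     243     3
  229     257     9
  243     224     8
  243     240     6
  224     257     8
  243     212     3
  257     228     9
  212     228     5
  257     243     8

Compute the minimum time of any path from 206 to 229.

Settle nodes by increasing distance from 206:
206: 0
243: 3  (via 206)
212: 6  (via 243)
226: 6  (via 243)
222: 9  (via 206)
240: 9  (via 243)
257: 11  (via 243)
224: 11  (via 243)
228: 11  (via 212)
245: 16  (via 222)
229: 18  (via 245)
Shortest route: 206 → 222 → 245 → 229 = 18 s.

18 s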